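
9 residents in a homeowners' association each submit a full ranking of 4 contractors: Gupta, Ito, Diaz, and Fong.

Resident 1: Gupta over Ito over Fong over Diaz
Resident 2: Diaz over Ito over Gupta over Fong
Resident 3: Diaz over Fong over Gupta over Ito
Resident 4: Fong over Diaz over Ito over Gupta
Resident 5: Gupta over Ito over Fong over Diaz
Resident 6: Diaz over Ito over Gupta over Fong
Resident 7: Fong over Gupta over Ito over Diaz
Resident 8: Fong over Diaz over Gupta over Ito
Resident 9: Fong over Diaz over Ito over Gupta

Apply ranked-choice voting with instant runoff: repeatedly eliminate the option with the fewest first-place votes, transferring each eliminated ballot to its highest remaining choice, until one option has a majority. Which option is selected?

Fong

Round 1: Fong 4, Diaz 3, Gupta 2, Ito 0. Ito has the fewest and is eliminated.
Round 2: Fong 4, Diaz 3, Gupta 2. Gupta has the fewest and is eliminated.
Round 3: Fong 6, Diaz 3. Fong has a majority.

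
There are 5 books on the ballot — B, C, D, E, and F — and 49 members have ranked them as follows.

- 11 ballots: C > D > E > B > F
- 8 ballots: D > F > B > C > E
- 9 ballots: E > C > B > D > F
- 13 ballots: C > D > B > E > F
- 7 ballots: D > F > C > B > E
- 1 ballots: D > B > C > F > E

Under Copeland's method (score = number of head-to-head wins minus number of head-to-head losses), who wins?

C

Pairwise results:
  B vs C: C wins 40–9.
  B vs D: D wins 40–9.
  B vs E: B wins 29–20.
  B vs F: B wins 34–15.
  C vs D: C wins 33–16.
  C vs E: C wins 40–9.
  C vs F: C wins 34–15.
  D vs E: D wins 40–9.
  D vs F: D wins 49–0.
  E vs F: E wins 33–16.
Copeland scores (wins − losses):
  B: 2 − 2 = 0
  C: 4 − 0 = 4
  D: 3 − 1 = 2
  E: 1 − 3 = -2
  F: 0 − 4 = -4
C has the best Copeland score.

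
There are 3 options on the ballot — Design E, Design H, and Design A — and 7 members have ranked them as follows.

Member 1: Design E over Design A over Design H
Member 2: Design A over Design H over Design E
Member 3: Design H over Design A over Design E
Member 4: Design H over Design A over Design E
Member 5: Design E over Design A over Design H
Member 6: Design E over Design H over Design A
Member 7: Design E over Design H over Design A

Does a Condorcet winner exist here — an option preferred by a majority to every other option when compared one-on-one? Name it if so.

Head-to-head results (7 voters total):
Design E vs Design H: Design E wins 4–3.
Design E vs Design A: Design E wins 4–3.
Design H vs Design A: Design H wins 4–3.
Design E beats each rival — Design H (4–3), Design A (4–3) — so Design E is the Condorcet winner.

Design E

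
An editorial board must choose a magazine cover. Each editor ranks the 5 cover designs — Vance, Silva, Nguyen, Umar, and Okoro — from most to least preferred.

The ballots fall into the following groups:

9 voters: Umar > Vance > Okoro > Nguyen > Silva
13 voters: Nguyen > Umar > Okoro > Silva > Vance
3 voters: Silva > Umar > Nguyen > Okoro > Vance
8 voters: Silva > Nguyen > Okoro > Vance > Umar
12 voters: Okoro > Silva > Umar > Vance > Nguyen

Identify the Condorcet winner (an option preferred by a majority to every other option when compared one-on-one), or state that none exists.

Head-to-head results (45 voters total):
Vance vs Silva: Silva wins 36–9.
Vance vs Nguyen: Nguyen wins 24–21.
Vance vs Umar: Umar wins 37–8.
Vance vs Okoro: Okoro wins 36–9.
Silva vs Nguyen: Silva wins 23–22.
Silva vs Umar: Silva wins 23–22.
Silva vs Okoro: Okoro wins 34–11.
Nguyen vs Umar: Umar wins 24–21.
Nguyen vs Okoro: Nguyen wins 24–21.
Umar vs Okoro: Umar wins 25–20.
No candidate beats all others: Silva beats Nguyen beats Okoro beats Silva, a majority cycle.

There is no Condorcet winner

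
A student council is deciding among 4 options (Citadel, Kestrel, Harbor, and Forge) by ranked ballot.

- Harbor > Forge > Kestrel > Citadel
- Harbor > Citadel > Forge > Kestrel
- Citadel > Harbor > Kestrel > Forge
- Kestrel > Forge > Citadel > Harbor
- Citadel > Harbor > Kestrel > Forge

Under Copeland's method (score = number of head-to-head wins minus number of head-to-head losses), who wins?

Citadel

Pairwise results:
  Citadel vs Kestrel: Citadel wins 3–2.
  Citadel vs Harbor: Citadel wins 3–2.
  Citadel vs Forge: Citadel wins 3–2.
  Kestrel vs Harbor: Harbor wins 4–1.
  Kestrel vs Forge: Kestrel wins 3–2.
  Harbor vs Forge: Harbor wins 4–1.
Copeland scores (wins − losses):
  Citadel: 3 − 0 = 3
  Kestrel: 1 − 2 = -1
  Harbor: 2 − 1 = 1
  Forge: 0 − 3 = -3
Citadel has the best Copeland score.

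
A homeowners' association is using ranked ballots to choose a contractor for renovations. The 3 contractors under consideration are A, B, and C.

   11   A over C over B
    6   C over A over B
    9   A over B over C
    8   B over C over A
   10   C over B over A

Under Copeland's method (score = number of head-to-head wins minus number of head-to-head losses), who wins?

C

Pairwise results:
  A vs B: A wins 26–18.
  A vs C: C wins 24–20.
  B vs C: C wins 27–17.
Copeland scores (wins − losses):
  A: 1 − 1 = 0
  B: 0 − 2 = -2
  C: 2 − 0 = 2
C has the best Copeland score.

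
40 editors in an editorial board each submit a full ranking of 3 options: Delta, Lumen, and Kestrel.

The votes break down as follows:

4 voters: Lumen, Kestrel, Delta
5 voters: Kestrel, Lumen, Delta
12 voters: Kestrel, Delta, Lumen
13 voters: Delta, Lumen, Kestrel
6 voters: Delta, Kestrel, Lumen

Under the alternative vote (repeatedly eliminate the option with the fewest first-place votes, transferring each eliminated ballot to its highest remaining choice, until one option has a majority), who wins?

Kestrel

Round 1: Delta 19, Kestrel 17, Lumen 4. Lumen has the fewest and is eliminated.
Round 2: Kestrel 21, Delta 19. Kestrel has a majority.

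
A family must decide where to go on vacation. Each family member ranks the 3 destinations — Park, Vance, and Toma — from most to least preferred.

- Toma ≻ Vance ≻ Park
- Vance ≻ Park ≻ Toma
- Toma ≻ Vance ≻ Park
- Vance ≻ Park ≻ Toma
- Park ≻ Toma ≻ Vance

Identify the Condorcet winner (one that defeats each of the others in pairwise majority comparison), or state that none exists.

Head-to-head results (5 voters total):
Park vs Vance: Vance wins 4–1.
Park vs Toma: Park wins 3–2.
Vance vs Toma: Toma wins 3–2.
No candidate beats all others: Park beats Toma beats Vance beats Park, a majority cycle.

None — there is no Condorcet winner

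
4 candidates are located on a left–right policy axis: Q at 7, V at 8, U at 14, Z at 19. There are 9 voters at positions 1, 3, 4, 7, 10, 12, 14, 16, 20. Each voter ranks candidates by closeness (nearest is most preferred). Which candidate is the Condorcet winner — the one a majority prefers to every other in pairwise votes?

With single-peaked preferences on a line, the Condorcet winner is the candidate closest to the median voter.
The median voter (position 10) is closest to V at 8.
Check: V vs U — voters closer to V: 5 of 9.

V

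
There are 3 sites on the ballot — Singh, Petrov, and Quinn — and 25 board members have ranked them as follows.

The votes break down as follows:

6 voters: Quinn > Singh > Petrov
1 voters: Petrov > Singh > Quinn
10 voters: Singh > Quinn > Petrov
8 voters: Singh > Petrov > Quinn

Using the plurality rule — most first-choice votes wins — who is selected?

Singh

First-place vote totals:
  Singh: 18
  Petrov: 1
  Quinn: 6
Singh has the most first-place votes.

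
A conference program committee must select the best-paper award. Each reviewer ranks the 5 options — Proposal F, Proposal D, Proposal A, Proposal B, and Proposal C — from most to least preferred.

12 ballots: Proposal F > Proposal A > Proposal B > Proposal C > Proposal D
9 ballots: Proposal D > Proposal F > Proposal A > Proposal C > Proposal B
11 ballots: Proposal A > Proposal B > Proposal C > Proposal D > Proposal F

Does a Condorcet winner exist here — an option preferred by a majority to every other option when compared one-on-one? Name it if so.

Head-to-head results (32 voters total):
Proposal F vs Proposal D: Proposal D wins 20–12.
Proposal F vs Proposal A: Proposal F wins 21–11.
Proposal F vs Proposal B: Proposal F wins 21–11.
Proposal F vs Proposal C: Proposal F wins 21–11.
Proposal D vs Proposal A: Proposal A wins 23–9.
Proposal D vs Proposal B: Proposal B wins 23–9.
Proposal D vs Proposal C: Proposal C wins 23–9.
Proposal A vs Proposal B: Proposal A wins 32–0.
Proposal A vs Proposal C: Proposal A wins 32–0.
Proposal B vs Proposal C: Proposal B wins 23–9.
No candidate beats all others: Proposal F beats Proposal A beats Proposal D beats Proposal F, a majority cycle.

No Condorcet winner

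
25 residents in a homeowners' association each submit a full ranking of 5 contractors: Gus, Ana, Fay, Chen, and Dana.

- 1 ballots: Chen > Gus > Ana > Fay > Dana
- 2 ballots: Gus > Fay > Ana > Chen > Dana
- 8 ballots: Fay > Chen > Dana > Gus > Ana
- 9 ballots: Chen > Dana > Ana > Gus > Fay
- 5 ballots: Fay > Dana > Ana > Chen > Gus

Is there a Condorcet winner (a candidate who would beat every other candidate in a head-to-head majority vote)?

Yes

Head-to-head results (25 voters total):
Gus vs Ana: Ana wins 14–11.
Gus vs Fay: Fay wins 13–12.
Gus vs Chen: Chen wins 23–2.
Gus vs Dana: Dana wins 22–3.
Ana vs Fay: Fay wins 15–10.
Ana vs Chen: Chen wins 18–7.
Ana vs Dana: Dana wins 22–3.
Fay vs Chen: Fay wins 15–10.
Fay vs Dana: Fay wins 16–9.
Chen vs Dana: Chen wins 20–5.
Fay beats each rival — Gus (13–12), Ana (15–10), Chen (15–10), Dana (16–9) — so Fay is the Condorcet winner.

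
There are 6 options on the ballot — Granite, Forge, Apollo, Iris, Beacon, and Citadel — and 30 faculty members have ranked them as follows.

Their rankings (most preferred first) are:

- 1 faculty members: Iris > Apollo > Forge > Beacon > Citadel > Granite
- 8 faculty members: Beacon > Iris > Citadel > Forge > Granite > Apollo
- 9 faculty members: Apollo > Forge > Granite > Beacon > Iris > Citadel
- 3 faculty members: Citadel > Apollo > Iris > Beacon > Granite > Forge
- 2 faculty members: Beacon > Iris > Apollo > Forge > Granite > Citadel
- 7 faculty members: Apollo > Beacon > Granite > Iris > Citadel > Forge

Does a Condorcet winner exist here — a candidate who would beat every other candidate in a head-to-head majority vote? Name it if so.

Apollo

Head-to-head results (30 voters total):
Granite vs Forge: Forge wins 20–10.
Granite vs Apollo: Apollo wins 22–8.
Granite vs Iris: Granite wins 16–14.
Granite vs Beacon: Beacon wins 21–9.
Granite vs Citadel: Granite wins 18–12.
Forge vs Apollo: Apollo wins 22–8.
Forge vs Iris: Iris wins 21–9.
Forge vs Beacon: Beacon wins 20–10.
Forge vs Citadel: Citadel wins 18–12.
Apollo vs Iris: Apollo wins 19–11.
Apollo vs Beacon: Apollo wins 20–10.
Apollo vs Citadel: Apollo wins 19–11.
Iris vs Beacon: Beacon wins 26–4.
Iris vs Citadel: Iris wins 27–3.
Beacon vs Citadel: Beacon wins 27–3.
Apollo beats each rival — Granite (22–8), Forge (22–8), Iris (19–11), Beacon (20–10), Citadel (19–11) — so Apollo is the Condorcet winner.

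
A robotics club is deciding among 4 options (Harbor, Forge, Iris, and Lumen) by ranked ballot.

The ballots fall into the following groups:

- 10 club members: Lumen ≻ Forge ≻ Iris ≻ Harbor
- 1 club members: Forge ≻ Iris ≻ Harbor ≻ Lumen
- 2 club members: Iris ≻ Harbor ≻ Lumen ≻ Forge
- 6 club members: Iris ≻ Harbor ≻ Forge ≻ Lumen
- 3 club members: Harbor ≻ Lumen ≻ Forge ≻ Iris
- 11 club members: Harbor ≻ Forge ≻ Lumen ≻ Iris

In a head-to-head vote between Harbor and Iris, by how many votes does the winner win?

Ballots ranking Harbor above Iris: 3+11 = 14.
Ballots ranking Iris above Harbor: 10+1+2+6 = 19.
Iris wins 19–14, a margin of 5.

5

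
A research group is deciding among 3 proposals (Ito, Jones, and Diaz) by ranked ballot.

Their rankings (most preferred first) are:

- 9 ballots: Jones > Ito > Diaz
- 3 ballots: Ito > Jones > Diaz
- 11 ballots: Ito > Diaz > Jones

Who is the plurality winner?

Ito

First-place vote totals:
  Ito: 14
  Jones: 9
  Diaz: 0
Ito has the most first-place votes.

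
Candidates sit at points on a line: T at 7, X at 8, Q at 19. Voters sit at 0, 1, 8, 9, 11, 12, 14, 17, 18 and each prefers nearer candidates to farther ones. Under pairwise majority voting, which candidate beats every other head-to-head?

X

With single-peaked preferences on a line, the Condorcet winner is the candidate closest to the median voter.
The median voter (position 11) is closest to X at 8.
Check: X vs T — voters closer to X: 7 of 9.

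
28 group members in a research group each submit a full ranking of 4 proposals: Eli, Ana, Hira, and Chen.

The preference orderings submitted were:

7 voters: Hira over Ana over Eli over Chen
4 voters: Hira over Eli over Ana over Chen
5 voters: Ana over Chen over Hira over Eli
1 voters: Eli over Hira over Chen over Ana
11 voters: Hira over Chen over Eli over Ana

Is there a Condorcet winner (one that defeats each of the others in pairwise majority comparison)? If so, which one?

Head-to-head results (28 voters total):
Eli vs Ana: Eli wins 16–12.
Eli vs Hira: Hira wins 27–1.
Eli vs Chen: Chen wins 16–12.
Ana vs Hira: Hira wins 23–5.
Ana vs Chen: Ana wins 16–12.
Hira vs Chen: Hira wins 23–5.
Hira beats each rival — Eli (27–1), Ana (23–5), Chen (23–5) — so Hira is the Condorcet winner.

Hira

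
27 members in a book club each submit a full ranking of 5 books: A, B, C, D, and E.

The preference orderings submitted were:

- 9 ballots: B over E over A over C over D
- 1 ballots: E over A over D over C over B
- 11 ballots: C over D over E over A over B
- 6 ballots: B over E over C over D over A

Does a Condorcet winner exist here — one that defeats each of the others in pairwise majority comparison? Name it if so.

B

Head-to-head results (27 voters total):
A vs B: B wins 15–12.
A vs C: C wins 17–10.
A vs D: D wins 17–10.
A vs E: E wins 27–0.
B vs C: B wins 15–12.
B vs D: B wins 15–12.
B vs E: B wins 15–12.
C vs D: C wins 26–1.
C vs E: E wins 16–11.
D vs E: E wins 16–11.
B beats each rival — A (15–12), C (15–12), D (15–12), E (15–12) — so B is the Condorcet winner.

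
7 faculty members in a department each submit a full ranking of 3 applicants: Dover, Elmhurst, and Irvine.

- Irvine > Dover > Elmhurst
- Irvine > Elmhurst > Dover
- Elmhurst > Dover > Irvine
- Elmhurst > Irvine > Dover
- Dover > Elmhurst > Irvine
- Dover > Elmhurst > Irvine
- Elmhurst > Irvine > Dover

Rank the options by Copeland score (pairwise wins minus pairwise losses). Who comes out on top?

Pairwise results:
  Dover vs Elmhurst: Elmhurst wins 4–3.
  Dover vs Irvine: Irvine wins 4–3.
  Elmhurst vs Irvine: Elmhurst wins 5–2.
Copeland scores (wins − losses):
  Dover: 0 − 2 = -2
  Elmhurst: 2 − 0 = 2
  Irvine: 1 − 1 = 0
Elmhurst has the best Copeland score.

Elmhurst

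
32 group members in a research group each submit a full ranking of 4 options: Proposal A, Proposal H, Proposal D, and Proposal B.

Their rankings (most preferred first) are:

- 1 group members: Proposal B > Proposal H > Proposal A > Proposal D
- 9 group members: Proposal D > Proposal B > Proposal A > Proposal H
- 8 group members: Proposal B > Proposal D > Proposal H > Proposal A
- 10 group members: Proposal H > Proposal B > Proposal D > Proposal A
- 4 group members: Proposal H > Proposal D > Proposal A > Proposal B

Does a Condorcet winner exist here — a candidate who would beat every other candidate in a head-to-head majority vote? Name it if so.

Head-to-head results (32 voters total):
Proposal A vs Proposal H: Proposal H wins 23–9.
Proposal A vs Proposal D: Proposal D wins 31–1.
Proposal A vs Proposal B: Proposal B wins 28–4.
Proposal H vs Proposal D: Proposal D wins 17–15.
Proposal H vs Proposal B: Proposal B wins 18–14.
Proposal D vs Proposal B: Proposal B wins 19–13.
Proposal B beats each rival — Proposal A (28–4), Proposal H (18–14), Proposal D (19–13) — so Proposal B is the Condorcet winner.

Proposal B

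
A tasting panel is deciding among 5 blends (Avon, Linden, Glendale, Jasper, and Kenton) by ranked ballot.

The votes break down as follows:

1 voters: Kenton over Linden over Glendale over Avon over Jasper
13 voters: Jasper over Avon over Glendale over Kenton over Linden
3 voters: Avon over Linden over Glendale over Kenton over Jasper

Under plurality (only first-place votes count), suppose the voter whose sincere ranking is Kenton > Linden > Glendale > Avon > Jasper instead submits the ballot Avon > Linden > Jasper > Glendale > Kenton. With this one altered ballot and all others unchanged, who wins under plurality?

Jasper

First-place totals with the altered ballot: Avon 4, Linden 0, Glendale 0, Jasper 13, Kenton 0.
The winner is unchanged: still Jasper.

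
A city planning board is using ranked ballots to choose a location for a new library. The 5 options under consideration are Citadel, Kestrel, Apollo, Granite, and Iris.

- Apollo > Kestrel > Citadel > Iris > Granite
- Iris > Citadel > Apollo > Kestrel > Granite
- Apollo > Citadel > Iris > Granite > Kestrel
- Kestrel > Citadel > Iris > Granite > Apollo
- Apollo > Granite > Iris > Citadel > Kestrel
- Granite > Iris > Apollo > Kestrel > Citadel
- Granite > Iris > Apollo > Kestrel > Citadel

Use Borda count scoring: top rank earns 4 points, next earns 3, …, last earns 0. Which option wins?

Apollo

Borda scores:
  Citadel: 2 + 3 + 3 + 3 + 1 + 0 + 0 = 12
  Kestrel: 3 + 1 + 0 + 4 + 0 + 1 + 1 = 10
  Apollo: 4 + 2 + 4 + 0 + 4 + 2 + 2 = 18
  Granite: 0 + 0 + 1 + 1 + 3 + 4 + 4 = 13
  Iris: 1 + 4 + 2 + 2 + 2 + 3 + 3 = 17
Apollo has the highest total.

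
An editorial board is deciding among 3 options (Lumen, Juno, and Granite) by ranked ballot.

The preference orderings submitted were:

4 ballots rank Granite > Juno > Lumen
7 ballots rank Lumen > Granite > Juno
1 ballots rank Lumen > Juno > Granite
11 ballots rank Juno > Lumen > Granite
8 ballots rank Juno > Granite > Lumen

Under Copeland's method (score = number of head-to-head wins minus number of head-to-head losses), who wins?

Juno

Pairwise results:
  Lumen vs Juno: Juno wins 23–8.
  Lumen vs Granite: Lumen wins 19–12.
  Juno vs Granite: Juno wins 20–11.
Copeland scores (wins − losses):
  Lumen: 1 − 1 = 0
  Juno: 2 − 0 = 2
  Granite: 0 − 2 = -2
Juno has the best Copeland score.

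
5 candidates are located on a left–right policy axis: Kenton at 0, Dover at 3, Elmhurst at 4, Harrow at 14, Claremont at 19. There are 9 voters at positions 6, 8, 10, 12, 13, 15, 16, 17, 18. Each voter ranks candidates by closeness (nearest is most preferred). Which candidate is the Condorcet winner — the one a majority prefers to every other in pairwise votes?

Harrow

With single-peaked preferences on a line, the Condorcet winner is the candidate closest to the median voter.
The median voter (position 13) is closest to Harrow at 14.
Check: Harrow vs Dover — voters closer to Harrow: 7 of 9.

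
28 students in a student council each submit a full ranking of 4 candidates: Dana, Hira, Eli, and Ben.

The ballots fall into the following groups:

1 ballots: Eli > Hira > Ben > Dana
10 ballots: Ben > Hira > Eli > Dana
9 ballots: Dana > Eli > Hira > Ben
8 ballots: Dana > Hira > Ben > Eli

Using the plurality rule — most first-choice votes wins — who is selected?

Dana

First-place vote totals:
  Dana: 17
  Hira: 0
  Eli: 1
  Ben: 10
Dana has the most first-place votes.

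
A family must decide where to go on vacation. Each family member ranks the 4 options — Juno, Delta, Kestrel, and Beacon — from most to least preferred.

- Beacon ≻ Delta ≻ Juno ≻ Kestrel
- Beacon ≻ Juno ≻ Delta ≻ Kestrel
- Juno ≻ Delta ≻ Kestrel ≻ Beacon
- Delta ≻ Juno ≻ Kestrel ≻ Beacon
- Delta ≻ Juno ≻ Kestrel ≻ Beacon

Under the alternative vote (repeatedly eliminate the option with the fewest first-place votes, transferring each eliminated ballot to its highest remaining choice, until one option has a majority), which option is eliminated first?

Kestrel

Round 1: Delta 2, Beacon 2, Juno 1, Kestrel 0. Kestrel has the fewest and is eliminated.
Round 2: Delta 2, Beacon 2, Juno 1. Juno has the fewest and is eliminated.
Round 3: Delta 3, Beacon 2. Delta has a majority.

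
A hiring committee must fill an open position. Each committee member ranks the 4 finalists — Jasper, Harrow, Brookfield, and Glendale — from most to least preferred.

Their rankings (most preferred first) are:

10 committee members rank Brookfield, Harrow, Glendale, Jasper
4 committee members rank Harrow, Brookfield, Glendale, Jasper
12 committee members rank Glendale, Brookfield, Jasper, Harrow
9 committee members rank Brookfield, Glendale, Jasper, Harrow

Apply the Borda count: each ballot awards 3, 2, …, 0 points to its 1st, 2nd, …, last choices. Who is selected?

Brookfield

Borda scores:
  Jasper: 10·0 + 4·0 + 12·1 + 9·1 = 21
  Harrow: 10·2 + 4·3 + 12·0 + 9·0 = 32
  Brookfield: 10·3 + 4·2 + 12·2 + 9·3 = 89
  Glendale: 10·1 + 4·1 + 12·3 + 9·2 = 68
Brookfield has the highest total.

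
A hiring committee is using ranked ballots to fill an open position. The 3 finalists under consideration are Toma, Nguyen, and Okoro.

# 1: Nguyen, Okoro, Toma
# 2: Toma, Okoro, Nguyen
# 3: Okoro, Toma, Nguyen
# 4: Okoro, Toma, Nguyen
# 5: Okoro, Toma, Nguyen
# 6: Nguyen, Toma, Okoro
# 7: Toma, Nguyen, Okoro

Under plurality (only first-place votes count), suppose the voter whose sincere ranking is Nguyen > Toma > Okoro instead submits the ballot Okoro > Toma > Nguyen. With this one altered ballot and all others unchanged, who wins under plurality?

Okoro

First-place totals with the altered ballot: Toma 2, Nguyen 1, Okoro 4.
The winner is unchanged: still Okoro.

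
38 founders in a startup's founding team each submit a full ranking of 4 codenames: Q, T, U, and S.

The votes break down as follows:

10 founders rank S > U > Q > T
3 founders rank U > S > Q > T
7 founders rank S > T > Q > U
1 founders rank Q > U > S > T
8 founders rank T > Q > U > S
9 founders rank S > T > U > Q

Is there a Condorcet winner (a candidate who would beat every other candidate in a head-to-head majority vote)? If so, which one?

S

Head-to-head results (38 voters total):
Q vs T: T wins 24–14.
Q vs U: U wins 22–16.
Q vs S: S wins 29–9.
T vs U: T wins 24–14.
T vs S: S wins 30–8.
U vs S: S wins 26–12.
S beats each rival — Q (29–9), T (30–8), U (26–12) — so S is the Condorcet winner.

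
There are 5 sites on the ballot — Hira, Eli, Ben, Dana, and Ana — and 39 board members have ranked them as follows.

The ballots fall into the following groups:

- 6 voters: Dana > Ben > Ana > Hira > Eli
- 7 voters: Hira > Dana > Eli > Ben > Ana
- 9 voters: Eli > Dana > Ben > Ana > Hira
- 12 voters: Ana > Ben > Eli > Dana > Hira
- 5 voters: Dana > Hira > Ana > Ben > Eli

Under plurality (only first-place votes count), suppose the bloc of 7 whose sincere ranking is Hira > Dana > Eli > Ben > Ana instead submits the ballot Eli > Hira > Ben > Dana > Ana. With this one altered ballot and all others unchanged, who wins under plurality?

First-place totals with the altered ballot: Hira 0, Eli 16, Ben 0, Dana 11, Ana 12.
The switch changes the winner from Ana to Eli.

Eli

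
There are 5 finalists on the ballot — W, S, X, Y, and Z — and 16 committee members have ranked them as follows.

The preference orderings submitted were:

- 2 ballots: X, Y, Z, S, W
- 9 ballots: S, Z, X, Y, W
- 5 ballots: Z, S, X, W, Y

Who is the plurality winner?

First-place vote totals:
  W: 0
  S: 9
  X: 2
  Y: 0
  Z: 5
S has the most first-place votes.

S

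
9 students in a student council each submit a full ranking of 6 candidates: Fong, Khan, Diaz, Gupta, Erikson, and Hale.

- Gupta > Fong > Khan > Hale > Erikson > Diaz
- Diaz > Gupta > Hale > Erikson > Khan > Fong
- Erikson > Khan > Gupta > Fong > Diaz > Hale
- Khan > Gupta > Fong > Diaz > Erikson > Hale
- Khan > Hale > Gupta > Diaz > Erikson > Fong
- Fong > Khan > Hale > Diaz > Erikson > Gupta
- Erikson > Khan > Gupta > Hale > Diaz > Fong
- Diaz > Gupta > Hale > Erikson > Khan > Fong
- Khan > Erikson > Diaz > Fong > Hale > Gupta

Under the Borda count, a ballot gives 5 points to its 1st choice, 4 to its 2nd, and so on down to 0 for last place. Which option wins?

Khan

Borda scores:
  Fong: 4 + 0 + 2 + 3 + 0 + 5 + 0 + 0 + 2 = 16
  Khan: 3 + 1 + 4 + 5 + 5 + 4 + 4 + 1 + 5 = 32
  Diaz: 0 + 5 + 1 + 2 + 2 + 2 + 1 + 5 + 3 = 21
  Gupta: 5 + 4 + 3 + 4 + 3 + 0 + 3 + 4 + 0 = 26
  Erikson: 1 + 2 + 5 + 1 + 1 + 1 + 5 + 2 + 4 = 22
  Hale: 2 + 3 + 0 + 0 + 4 + 3 + 2 + 3 + 1 = 18
Khan has the highest total.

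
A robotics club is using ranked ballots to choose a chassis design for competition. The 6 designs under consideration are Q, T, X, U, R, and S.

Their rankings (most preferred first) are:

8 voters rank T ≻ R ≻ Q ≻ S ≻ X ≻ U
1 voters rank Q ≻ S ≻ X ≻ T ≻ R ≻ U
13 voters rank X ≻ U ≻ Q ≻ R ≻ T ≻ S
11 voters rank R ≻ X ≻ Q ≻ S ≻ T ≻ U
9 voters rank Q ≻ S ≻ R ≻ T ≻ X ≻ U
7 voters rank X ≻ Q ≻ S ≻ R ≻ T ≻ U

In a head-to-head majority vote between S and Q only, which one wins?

Ballots ranking S above Q: 0.
Ballots ranking Q above S: 8+1+13+11+9+7 = 49.
Q wins the head-to-head, 49–0.

Q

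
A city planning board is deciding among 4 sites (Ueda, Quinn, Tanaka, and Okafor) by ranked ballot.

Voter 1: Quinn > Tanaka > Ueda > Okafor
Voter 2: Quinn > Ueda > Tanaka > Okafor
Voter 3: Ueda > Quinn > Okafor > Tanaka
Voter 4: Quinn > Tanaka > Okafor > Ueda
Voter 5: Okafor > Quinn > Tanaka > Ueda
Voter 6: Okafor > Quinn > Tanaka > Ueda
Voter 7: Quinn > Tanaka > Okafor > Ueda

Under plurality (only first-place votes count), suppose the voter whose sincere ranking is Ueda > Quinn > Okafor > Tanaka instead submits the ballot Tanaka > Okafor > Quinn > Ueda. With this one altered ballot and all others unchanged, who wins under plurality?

First-place totals with the altered ballot: Ueda 0, Quinn 4, Tanaka 1, Okafor 2.
The winner is unchanged: still Quinn.

Quinn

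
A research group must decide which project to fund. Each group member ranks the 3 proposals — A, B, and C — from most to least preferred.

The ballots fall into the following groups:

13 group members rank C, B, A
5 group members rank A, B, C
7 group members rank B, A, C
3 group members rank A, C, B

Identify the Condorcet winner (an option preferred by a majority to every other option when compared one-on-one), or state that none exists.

Head-to-head results (28 voters total):
A vs B: B wins 20–8.
A vs C: A wins 15–13.
B vs C: C wins 16–12.
No candidate beats all others: A beats C beats B beats A, a majority cycle.

There is no Condorcet winner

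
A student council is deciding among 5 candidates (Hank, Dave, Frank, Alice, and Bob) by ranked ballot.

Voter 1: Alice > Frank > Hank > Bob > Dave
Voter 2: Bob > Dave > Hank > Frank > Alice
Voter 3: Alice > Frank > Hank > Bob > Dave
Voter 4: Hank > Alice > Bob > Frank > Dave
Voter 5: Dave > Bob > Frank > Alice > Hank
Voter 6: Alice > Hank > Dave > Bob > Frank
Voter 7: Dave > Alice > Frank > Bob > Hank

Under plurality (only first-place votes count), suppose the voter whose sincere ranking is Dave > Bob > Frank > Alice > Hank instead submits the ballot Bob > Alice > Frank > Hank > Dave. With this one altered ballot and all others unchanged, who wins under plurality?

First-place totals with the altered ballot: Hank 1, Dave 1, Frank 0, Alice 3, Bob 2.
The winner is unchanged: still Alice.

Alice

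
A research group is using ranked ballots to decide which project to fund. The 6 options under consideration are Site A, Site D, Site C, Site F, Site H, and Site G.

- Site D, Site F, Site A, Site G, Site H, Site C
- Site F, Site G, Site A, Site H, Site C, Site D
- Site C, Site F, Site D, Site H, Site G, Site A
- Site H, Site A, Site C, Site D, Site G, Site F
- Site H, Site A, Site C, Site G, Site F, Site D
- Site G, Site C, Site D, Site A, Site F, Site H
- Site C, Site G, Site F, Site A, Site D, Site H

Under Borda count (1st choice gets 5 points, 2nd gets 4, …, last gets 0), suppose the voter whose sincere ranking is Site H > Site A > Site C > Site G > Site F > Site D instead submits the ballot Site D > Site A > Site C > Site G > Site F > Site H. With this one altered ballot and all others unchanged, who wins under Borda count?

Site C

Borda totals with the altered ballot: Site A 18, Site D 19, Site C 21, Site F 18, Site H 10, Site G 19.
The winner is unchanged: still Site C.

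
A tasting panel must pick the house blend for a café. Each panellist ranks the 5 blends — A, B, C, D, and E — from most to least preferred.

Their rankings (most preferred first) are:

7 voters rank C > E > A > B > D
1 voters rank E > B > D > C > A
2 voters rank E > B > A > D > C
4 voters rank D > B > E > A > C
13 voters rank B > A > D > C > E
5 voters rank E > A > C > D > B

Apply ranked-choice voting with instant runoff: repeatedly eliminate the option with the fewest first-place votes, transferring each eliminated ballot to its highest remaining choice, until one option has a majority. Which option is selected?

B

Round 1: B 13, E 8, C 7, D 4, A 0. A has the fewest and is eliminated.
Round 2: B 13, E 8, C 7, D 4. D has the fewest and is eliminated.
Round 3: B 17, E 8, C 7. B has a majority.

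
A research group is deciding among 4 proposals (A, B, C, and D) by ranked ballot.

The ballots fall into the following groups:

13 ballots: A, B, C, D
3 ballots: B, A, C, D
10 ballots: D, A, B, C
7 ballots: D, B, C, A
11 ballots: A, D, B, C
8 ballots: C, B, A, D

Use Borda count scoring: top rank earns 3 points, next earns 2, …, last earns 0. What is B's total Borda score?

86

Borda scores:
  A: 13·3 + 3·2 + 10·2 + 7·0 + 11·3 + 8·1 = 106
  B: 13·2 + 3·3 + 10·1 + 7·2 + 11·1 + 8·2 = 86
  C: 13·1 + 3·1 + 10·0 + 7·1 + 11·0 + 8·3 = 47
  D: 13·0 + 3·0 + 10·3 + 7·3 + 11·2 + 8·0 = 73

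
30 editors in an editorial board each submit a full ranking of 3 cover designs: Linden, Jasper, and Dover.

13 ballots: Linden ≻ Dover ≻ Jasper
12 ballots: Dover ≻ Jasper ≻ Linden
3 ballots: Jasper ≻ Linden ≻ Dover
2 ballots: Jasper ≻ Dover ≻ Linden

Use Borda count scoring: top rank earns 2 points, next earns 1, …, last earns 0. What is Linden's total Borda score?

Borda scores:
  Linden: 13·2 + 12·0 + 3·1 + 2·0 = 29
  Jasper: 13·0 + 12·1 + 3·2 + 2·2 = 22
  Dover: 13·1 + 12·2 + 3·0 + 2·1 = 39

29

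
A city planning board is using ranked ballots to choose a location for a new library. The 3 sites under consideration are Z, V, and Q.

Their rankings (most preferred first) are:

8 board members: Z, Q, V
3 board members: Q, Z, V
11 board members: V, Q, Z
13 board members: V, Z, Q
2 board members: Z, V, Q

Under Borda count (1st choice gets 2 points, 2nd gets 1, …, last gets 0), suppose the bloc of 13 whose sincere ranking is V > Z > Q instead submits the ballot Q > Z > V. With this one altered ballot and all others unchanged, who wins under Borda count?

Borda totals with the altered ballot: Z 36, V 24, Q 51.
The switch changes the winner from V to Q.

Q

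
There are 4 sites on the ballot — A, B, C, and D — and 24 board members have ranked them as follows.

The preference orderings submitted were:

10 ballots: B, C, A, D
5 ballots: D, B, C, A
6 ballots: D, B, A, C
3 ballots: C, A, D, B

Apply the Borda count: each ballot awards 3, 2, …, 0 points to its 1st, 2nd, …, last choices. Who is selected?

B

Borda scores:
  A: 10·1 + 5·0 + 6·1 + 3·2 = 22
  B: 10·3 + 5·2 + 6·2 + 3·0 = 52
  C: 10·2 + 5·1 + 6·0 + 3·3 = 34
  D: 10·0 + 5·3 + 6·3 + 3·1 = 36
B has the highest total.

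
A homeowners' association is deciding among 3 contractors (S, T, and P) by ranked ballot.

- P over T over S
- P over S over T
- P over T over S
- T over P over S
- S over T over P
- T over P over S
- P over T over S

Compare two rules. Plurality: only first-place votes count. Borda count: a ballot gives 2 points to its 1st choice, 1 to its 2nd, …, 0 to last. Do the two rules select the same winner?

Plurality first-place counts: S 1, T 2, P 4 → P.
Borda totals: S 3, T 8, P 10 → P.
The two rules agree on P.

Yes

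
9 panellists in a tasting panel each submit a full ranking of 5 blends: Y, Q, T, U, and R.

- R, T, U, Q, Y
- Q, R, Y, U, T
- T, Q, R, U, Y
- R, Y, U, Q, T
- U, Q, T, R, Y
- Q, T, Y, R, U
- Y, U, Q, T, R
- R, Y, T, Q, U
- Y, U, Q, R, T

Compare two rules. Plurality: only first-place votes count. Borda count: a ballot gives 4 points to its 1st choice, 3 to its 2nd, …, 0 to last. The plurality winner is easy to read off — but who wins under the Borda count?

Plurality first-place counts: Y 2, Q 2, T 1, U 1, R 3 → R.
Borda totals: Y 18, Q 21, T 15, U 16, R 20 → Q.

Q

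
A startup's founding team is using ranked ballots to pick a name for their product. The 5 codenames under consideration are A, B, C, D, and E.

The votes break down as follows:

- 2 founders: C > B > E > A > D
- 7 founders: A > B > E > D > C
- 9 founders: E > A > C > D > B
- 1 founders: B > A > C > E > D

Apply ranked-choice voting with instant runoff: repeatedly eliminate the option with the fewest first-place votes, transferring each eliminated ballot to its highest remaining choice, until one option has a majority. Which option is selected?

Round 1: E 9, A 7, C 2, B 1, D 0. D has the fewest and is eliminated.
Round 2: E 9, A 7, C 2, B 1. B has the fewest and is eliminated.
Round 3: E 9, A 8, C 2. C has the fewest and is eliminated.
Round 4: E 11, A 8. E has a majority.

E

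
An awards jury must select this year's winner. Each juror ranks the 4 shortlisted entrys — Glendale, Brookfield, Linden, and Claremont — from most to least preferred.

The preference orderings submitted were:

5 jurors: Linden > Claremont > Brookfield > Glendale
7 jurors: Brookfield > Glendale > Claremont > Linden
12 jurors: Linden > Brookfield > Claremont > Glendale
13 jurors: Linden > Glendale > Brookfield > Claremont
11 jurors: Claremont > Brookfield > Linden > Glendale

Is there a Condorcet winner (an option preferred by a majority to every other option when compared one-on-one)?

Head-to-head results (48 voters total):
Glendale vs Brookfield: Brookfield wins 35–13.
Glendale vs Linden: Linden wins 41–7.
Glendale vs Claremont: Claremont wins 28–20.
Brookfield vs Linden: Linden wins 30–18.
Brookfield vs Claremont: Brookfield wins 32–16.
Linden vs Claremont: Linden wins 30–18.
Linden beats each rival — Glendale (41–7), Brookfield (30–18), Claremont (30–18) — so Linden is the Condorcet winner.

Yes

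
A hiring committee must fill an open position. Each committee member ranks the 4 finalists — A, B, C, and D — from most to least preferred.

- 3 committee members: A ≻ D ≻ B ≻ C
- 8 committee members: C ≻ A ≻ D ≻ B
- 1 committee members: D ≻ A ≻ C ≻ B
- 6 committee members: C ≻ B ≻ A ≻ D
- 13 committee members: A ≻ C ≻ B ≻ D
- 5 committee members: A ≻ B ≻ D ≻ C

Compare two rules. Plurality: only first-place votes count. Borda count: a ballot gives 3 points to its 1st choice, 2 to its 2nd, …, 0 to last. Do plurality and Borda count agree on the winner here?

Yes

Plurality first-place counts: A 21, B 0, C 14, D 1 → A.
Borda totals: A 87, B 38, C 69, D 22 → A.
The two rules agree on A.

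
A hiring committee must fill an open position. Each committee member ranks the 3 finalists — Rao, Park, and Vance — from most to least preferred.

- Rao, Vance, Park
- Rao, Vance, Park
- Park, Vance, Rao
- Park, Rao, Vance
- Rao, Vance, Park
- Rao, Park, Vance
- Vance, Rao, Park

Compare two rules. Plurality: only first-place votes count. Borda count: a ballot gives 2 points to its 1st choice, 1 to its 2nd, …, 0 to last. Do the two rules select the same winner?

Plurality first-place counts: Rao 4, Park 2, Vance 1 → Rao.
Borda totals: Rao 10, Park 5, Vance 6 → Rao.
The two rules agree on Rao.

Yes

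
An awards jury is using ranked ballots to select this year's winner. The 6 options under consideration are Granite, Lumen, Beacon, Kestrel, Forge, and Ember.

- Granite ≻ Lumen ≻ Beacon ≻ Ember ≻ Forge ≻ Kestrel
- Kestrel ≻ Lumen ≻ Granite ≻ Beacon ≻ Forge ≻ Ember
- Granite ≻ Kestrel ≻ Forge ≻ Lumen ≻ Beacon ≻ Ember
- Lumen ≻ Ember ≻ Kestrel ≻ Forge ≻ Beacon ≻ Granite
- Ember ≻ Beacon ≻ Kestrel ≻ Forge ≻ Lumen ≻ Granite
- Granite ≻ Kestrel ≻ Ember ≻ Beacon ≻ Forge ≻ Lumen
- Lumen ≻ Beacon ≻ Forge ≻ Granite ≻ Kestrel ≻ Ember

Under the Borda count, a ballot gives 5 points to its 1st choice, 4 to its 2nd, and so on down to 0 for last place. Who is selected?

Lumen

Borda scores:
  Granite: 5 + 3 + 5 + 0 + 0 + 5 + 2 = 20
  Lumen: 4 + 4 + 2 + 5 + 1 + 0 + 5 = 21
  Beacon: 3 + 2 + 1 + 1 + 4 + 2 + 4 = 17
  Kestrel: 0 + 5 + 4 + 3 + 3 + 4 + 1 = 20
  Forge: 1 + 1 + 3 + 2 + 2 + 1 + 3 = 13
  Ember: 2 + 0 + 0 + 4 + 5 + 3 + 0 = 14
Lumen has the highest total.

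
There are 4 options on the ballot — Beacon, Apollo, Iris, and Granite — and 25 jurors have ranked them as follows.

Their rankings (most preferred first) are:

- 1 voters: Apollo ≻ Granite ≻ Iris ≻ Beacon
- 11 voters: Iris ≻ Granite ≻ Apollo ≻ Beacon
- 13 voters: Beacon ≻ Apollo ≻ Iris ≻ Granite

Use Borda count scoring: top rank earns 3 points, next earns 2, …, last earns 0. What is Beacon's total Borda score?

Borda scores:
  Beacon: 0 + 11·0 + 13·3 = 39
  Apollo: 3 + 11·1 + 13·2 = 40
  Iris: 1 + 11·3 + 13·1 = 47
  Granite: 2 + 11·2 + 13·0 = 24

39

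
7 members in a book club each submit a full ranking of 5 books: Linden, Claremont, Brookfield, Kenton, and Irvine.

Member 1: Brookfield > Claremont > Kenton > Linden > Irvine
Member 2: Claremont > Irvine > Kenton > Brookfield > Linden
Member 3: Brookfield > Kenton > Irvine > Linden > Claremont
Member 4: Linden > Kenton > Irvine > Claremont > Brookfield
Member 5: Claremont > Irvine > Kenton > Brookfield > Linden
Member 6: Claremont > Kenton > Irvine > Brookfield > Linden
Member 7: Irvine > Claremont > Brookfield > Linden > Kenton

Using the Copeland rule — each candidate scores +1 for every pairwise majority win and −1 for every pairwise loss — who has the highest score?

Pairwise results:
  Linden vs Claremont: Claremont wins 5–2.
  Linden vs Brookfield: Brookfield wins 6–1.
  Linden vs Kenton: Kenton wins 5–2.
  Linden vs Irvine: Irvine wins 5–2.
  Claremont vs Brookfield: Claremont wins 5–2.
  Claremont vs Kenton: Claremont wins 5–2.
  Claremont vs Irvine: Claremont wins 4–3.
  Brookfield vs Kenton: Kenton wins 4–3.
  Brookfield vs Irvine: Irvine wins 5–2.
  Kenton vs Irvine: Kenton wins 4–3.
Copeland scores (wins − losses):
  Linden: 0 − 4 = -4
  Claremont: 4 − 0 = 4
  Brookfield: 1 − 3 = -2
  Kenton: 3 − 1 = 2
  Irvine: 2 − 2 = 0
Claremont has the best Copeland score.

Claremont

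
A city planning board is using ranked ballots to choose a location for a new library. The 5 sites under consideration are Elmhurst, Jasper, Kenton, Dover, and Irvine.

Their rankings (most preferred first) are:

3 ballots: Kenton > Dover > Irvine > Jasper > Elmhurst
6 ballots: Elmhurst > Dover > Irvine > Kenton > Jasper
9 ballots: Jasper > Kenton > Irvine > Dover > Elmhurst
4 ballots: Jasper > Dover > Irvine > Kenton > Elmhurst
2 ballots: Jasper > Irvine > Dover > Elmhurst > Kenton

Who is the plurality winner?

First-place vote totals:
  Elmhurst: 6
  Jasper: 15
  Kenton: 3
  Dover: 0
  Irvine: 0
Jasper has the most first-place votes.

Jasper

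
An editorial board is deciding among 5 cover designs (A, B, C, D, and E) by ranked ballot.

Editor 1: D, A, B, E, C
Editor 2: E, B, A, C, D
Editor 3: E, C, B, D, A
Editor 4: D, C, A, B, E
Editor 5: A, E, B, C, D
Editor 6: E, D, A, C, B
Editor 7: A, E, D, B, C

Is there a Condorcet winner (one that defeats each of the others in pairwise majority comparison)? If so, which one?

Head-to-head results (7 voters total):
A vs B: A wins 5–2.
A vs C: A wins 5–2.
A vs D: D wins 4–3.
A vs E: A wins 4–3.
B vs C: B wins 4–3.
B vs D: D wins 4–3.
B vs E: E wins 5–2.
C vs D: D wins 4–3.
C vs E: E wins 6–1.
D vs E: E wins 5–2.
No candidate beats all others: A beats E beats D beats A, a majority cycle.

There is no Condorcet winner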